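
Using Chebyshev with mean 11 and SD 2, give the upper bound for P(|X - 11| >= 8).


k = 8/2 = 4
Chebyshev: P(|X-mu| >= k*sigma) <= 1/k^2 = 1/4^2 = 1/16

1/16


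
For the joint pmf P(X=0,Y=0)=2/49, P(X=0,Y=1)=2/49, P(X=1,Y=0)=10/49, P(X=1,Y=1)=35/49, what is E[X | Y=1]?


P(Y=1) = 37/49
E[X|Y=1] = (0*2 + 1*35)/37 = 35/37

35/37


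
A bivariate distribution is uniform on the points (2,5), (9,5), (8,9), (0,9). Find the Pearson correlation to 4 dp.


Cov(X,Y) = -1.5000, Var(X) = 14.6875, Var(Y) = 4.0000
rho = Cov/(sqrt(VarX)*sqrt(VarY)) = -0.1957

-0.1957


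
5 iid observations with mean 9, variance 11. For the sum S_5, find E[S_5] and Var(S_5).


E[S_n] = n*mu = 5*9 = 45
Var(S_n) = n*sigma^2 = 5*11 = 55

E[S_5]=45, Var(S_5)=55


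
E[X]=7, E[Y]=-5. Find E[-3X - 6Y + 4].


E[-3X - 6Y + 4] = -3*E[X] - 6*E[Y] + 4
= (-3)*(7) + (-6)*(-5) + (4)
= -21 + 30 + 4 = 13

13


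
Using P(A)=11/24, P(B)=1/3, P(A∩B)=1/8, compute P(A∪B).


P(A∪B) = P(A) + P(B) - P(A∩B)
= 11/24 + 1/3 - 1/8 = 2/3

2/3


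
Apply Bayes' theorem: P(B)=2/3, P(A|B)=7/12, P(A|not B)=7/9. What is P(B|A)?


P(A) = P(A|B)P(B) + P(A|B')P(B') = 7/12*2/3 + 7/9*1/3 = 35/54
P(B|A) = P(A|B)P(B)/P(A) = (7/18)/(35/54) = 3/5

3/5


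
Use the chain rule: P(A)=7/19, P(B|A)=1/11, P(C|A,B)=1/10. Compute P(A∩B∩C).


P(A∩B∩C) = P(A) * P(B|A) * P(C|A∩B)
= 7/19 * 1/11 * 1/10
= 7/209 * 1/10 = 7/2090

7/2090


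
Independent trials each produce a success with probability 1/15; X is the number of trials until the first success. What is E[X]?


For geometric (trials until first success), E[X] = 1/p = 1/(1/15) = 15

15


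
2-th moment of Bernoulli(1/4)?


For Bernoulli: X in {0,1}
E[X^2] = 0^2*(1-1/4) + 1^2*1/4 = 1/4

1/4


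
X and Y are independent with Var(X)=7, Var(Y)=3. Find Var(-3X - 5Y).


Independence => Cov(X,Y)=0
Var(-3X - 5Y) = (-3)^2*Var(X) + (-5)^2*Var(Y)
= 9*7 + 25*3 = 138

138


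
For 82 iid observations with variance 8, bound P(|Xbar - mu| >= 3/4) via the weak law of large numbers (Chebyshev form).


Var(Xbar) = Var(X)/n = 8/82
Chebyshev: P(|Xbar-mu| >= 3/4) <= Var(Xbar)/(3/4)^2 = (4/41)/(9/16) = 64/369

64/369


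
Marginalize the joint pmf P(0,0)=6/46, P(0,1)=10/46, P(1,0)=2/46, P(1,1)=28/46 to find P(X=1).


P(X=1) = P(1,0)+P(1,1) = 2/46 + 28/46 = 30/46 = 15/23

15/23


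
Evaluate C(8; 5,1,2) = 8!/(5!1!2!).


8! = 40320
Denominator: 5!=120 * 1!=1 * 2!=2
Coefficient = 40320 / 240 = 168

168


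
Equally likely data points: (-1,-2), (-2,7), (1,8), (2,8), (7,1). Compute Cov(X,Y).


E[X]=7/5, E[Y]=22/5, E[XY]=19/5
Cov(X,Y) = E[XY] - E[X]E[Y] = 19/5 - 7/5*22/5 = -59/25

-59/25


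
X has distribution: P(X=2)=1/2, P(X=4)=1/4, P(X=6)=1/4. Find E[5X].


E[5X] = sum(g(x)*P(x))
= 10*1/2 + 20*1/4 + 30*1/4
= 35/2

35/2


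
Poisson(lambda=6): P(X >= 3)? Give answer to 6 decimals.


P(X>=3) = 1 - P(X<=2) = 1 - (e^(-6)*6^0/0! + e^(-6)*6^1/1! + e^(-6)*6^2/2!)
≈ 1 - (0.0024787522 + 0.0148725131 + 0.0446175392)
= 1 - 0.0619688045 = 0.9380311955
≈ 0.938031

0.938031


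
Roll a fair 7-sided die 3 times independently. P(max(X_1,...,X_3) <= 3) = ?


P(max <= 3) = P(all X_i <= 3) = (P(X_1 <= 3))^3
= (3/7)^3 = 27/343

27/343


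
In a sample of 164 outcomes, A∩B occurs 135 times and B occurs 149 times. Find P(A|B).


P(A|B) = P(A∩B)/P(B) = (135/164)/(149/164) = 135/149

135/149


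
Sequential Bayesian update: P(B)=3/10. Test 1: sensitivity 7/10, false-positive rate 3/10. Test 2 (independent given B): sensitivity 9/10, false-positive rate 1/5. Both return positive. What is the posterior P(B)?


After test 1: P(+) = 7/10*3/10 + 3/10*7/10 = 21/50
P(B|+) = (21/100)/(21/50) = 1/2
After test 2 (use post1 as new prior): P(+) = 9/10*1/2 + 1/5*1/2 = 11/20
P(B|+,+) = (9/20)/(11/20) = 9/11

9/11


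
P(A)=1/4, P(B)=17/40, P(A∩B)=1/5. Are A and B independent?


P(A)*P(B) = 1/4*17/40 = 17/160
P(A∩B) = 1/5 != 17/160, so not independent

No, A and B are not independent


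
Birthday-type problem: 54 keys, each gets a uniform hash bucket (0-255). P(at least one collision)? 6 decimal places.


P(all different) = prod((256-i)/256 for i=0..53) = 0.002415
P(at least one match) = 1 - 0.002415 = 0.997585

0.997585


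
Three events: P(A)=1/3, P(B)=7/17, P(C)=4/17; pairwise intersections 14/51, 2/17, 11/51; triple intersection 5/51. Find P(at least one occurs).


P(A∪B∪C) = P(A)+P(B)+P(C) - P(AB)-P(AC)-P(BC) + P(ABC)
= 1/3+7/17+4/17 - 14/51-2/17-11/51 + 5/51
= 8/17

8/17


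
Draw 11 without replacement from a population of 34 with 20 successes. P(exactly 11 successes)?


P(X=11) = C(20,11)*C(14,0) / C(34,11)
= 167960*1 / 286097760
= 167960/286097760 = 19/32364

19/32364


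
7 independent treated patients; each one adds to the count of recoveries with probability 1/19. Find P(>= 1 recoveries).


P(at least one) = 1 - P(none)
P(none) = (1 - 1/19)^7 = (18/19)^7 = 612220032/893871739
P(at least one) = 1 - 612220032/893871739 = 281651707/893871739

281651707/893871739


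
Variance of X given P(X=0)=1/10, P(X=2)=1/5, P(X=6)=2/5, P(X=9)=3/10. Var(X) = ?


E[X] = 11/2, E[X^2] = 79/2
Var(X) = E[X^2] - (E[X])^2 = 79/2 - (11/2)^2 = 37/4

37/4


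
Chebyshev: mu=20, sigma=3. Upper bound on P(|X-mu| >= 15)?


k = 15/3 = 5
Chebyshev: P(|X-mu| >= k*sigma) <= 1/k^2 = 1/5^2 = 1/25

1/25


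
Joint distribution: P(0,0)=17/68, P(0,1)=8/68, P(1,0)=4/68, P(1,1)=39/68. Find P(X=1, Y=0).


Read from table: P(X=1, Y=0) = 4/68 = 1/17

1/17


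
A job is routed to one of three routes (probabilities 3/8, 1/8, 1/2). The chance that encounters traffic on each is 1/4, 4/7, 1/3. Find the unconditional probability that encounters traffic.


P(A) = P(A|B1)P(B1) + P(A|B2)P(B2) + P(A|B3)P(B3)
= 1/4*3/8 + 4/7*1/8 + 1/3*1/2
= 3/32 + 1/14 + 1/6 = 223/672

223/672


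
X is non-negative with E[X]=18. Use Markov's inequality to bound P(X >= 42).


Markov: P(X >= a) <= E[X]/a
P(X >= 42) <= 18/42 = 3/7

3/7


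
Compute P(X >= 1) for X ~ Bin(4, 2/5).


P(X>=1) = P(X=1) + P(X=2) + P(X=3) + P(X=4)
= 216/625 + 216/625 + 96/625 + 16/625
= 544/625

544/625


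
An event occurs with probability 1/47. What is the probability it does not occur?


P(A') = 1 - P(A) = 1 - 1/47 = 46/47

46/47


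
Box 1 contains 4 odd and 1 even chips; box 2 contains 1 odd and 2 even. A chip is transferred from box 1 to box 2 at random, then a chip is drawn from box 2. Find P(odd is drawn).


P(transfer odd) = 4/5; P(transfer even) = 1/5
If odd transferred: Urn II has 2 odd of 4, so P(odd|odd moved) = 1/2
If even transferred: Urn II has 1 odd of 4, so P(odd|even moved) = 1/4
By total probability: P(odd) = 4/5*1/2 + 1/5*1/4 = 9/20

9/20


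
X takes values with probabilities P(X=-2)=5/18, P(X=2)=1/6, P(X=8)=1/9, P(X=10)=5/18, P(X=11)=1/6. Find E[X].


E[X] = sum(x * P(x))
= -2*5/18 + 2*1/6 + 8*1/9 + 10*5/18 + 11*1/6
= 95/18

95/18


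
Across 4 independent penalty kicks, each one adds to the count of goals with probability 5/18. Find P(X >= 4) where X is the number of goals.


P(X>=4) = P(X=4)
= 625/104976
= 625/104976

625/104976


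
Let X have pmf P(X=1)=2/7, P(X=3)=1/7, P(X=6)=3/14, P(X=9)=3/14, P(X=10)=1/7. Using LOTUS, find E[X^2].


E[X^2] = sum(g(x)*P(x))
= 1*2/7 + 9*1/7 + 36*3/14 + 81*3/14 + 100*1/7
= 573/14

573/14


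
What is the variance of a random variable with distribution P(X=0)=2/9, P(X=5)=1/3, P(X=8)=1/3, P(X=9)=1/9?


E[X] = 16/3, E[X^2] = 116/3
Var(X) = E[X^2] - (E[X])^2 = 116/3 - (16/3)^2 = 92/9

92/9


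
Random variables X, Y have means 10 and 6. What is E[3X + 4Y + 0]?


E[3X + 4Y + 0] = 3*E[X] + 4*E[Y] + 0
= (3)*(10) + (4)*(6) + (0)
= 30 + 24 + 0 = 54

54


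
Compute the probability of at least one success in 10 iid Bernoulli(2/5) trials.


P(at least one) = 1 - P(none)
P(none) = (1 - 2/5)^10 = (3/5)^10 = 59049/9765625
P(at least one) = 1 - 59049/9765625 = 9706576/9765625

9706576/9765625


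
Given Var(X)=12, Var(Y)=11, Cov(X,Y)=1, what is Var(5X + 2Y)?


Var(5X + 2Y) = 5^2*Var(X) + 2^2*Var(Y) + 2*5*2*Cov(X,Y)
= 25*12 + 4*11 + 20*1
= 300 + 44 + 20 = 364

364


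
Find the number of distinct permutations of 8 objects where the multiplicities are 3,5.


8! = 40320
Denominator: 3!=6 * 5!=120
Coefficient = 40320 / 720 = 56

56


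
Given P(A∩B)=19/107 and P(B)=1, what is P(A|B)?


P(A|B) = P(A∩B)/P(B) = (19/107)/(107/107) = 19/107

19/107


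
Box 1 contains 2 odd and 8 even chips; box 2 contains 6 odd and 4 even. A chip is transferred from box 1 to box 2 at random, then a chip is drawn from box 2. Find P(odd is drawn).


P(transfer odd) = 2/10 = 1/5; P(transfer even) = 4/5
If odd transferred: Urn II has 7 odd of 11, so P(odd|odd moved) = 7/11
If even transferred: Urn II has 6 odd of 11, so P(odd|even moved) = 6/11
By total probability: P(odd) = 1/5*7/11 + 4/5*6/11 = 31/55

31/55


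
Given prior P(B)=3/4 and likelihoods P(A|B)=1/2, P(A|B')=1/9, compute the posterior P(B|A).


P(A) = P(A|B)P(B) + P(A|B')P(B') = 1/2*3/4 + 1/9*1/4 = 29/72
P(B|A) = P(A|B)P(B)/P(A) = (3/8)/(29/72) = 27/29

27/29


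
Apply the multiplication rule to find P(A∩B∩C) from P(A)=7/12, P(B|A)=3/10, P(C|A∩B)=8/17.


P(A∩B∩C) = P(A) * P(B|A) * P(C|A∩B)
= 7/12 * 3/10 * 8/17
= 7/40 * 8/17 = 7/85

7/85


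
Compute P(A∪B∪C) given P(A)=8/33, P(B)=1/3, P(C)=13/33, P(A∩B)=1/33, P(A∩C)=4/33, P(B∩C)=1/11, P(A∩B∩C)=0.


P(A∪B∪C) = P(A)+P(B)+P(C) - P(AB)-P(AC)-P(BC) + P(ABC)
= 8/33+1/3+13/33 - 1/33-4/33-1/11 + 0
= 8/11

8/11


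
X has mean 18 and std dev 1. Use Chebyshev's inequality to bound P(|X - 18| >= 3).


k = 3/1 = 3
Chebyshev: P(|X-mu| >= k*sigma) <= 1/k^2 = 1/3^2 = 1/9

1/9


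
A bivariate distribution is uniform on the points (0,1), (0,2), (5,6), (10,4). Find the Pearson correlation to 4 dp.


Cov(X,Y) = 5.3125, Var(X) = 17.1875, Var(Y) = 3.6875
rho = Cov/(sqrt(VarX)*sqrt(VarY)) = 0.6673

0.6673


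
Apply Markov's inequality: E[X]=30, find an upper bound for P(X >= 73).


Markov: P(X >= a) <= E[X]/a
P(X >= 73) <= 30/73

30/73


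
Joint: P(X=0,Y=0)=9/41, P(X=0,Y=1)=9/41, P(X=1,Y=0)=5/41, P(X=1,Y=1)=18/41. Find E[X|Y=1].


P(Y=1) = 27/41
E[X|Y=1] = (0*9 + 1*18)/27 = 18/27 = 2/3

2/3


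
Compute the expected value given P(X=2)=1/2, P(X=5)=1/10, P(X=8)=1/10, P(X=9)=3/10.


E[X] = sum(x * P(x))
= 2*1/2 + 5*1/10 + 8*1/10 + 9*3/10
= 5

5


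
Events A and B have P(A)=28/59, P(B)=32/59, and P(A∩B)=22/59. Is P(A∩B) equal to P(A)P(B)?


P(A)*P(B) = 28/59*32/59 = 896/3481
P(A∩B) = 22/59 != 896/3481, so not independent

No, A and B are not independent


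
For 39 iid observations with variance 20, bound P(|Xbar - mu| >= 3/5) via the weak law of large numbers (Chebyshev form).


Var(Xbar) = Var(X)/n = 20/39
Chebyshev: P(|Xbar-mu| >= 3/5) <= Var(Xbar)/(3/5)^2 = (20/39)/(9/25) = 500/351
Bound exceeds 1, so trivial bound: 1

1


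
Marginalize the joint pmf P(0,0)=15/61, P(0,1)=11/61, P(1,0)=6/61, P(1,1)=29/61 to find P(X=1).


P(X=1) = P(1,0)+P(1,1) = 6/61 + 29/61 = 35/61

35/61


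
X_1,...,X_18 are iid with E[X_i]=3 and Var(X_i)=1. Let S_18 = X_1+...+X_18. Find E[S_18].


E[S_n] = n*E[X_1] = 18*3 = 54

54


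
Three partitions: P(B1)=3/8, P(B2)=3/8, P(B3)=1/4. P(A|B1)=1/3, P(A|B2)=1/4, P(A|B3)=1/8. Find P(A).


P(A) = P(A|B1)P(B1) + P(A|B2)P(B2) + P(A|B3)P(B3)
= 1/3*3/8 + 1/4*3/8 + 1/8*1/4
= 1/8 + 3/32 + 1/32 = 1/4

1/4


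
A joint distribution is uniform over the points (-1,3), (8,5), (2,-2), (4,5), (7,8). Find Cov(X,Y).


E[X]=4, E[Y]=19/5, E[XY]=109/5
Cov(X,Y) = E[XY] - E[X]E[Y] = 109/5 - 4*19/5 = 33/5

33/5


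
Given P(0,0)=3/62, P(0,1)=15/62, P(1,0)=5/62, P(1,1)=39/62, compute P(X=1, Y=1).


Read from table: P(X=1, Y=1) = 39/62

39/62


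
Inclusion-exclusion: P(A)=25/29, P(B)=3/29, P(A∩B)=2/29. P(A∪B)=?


P(A∪B) = P(A) + P(B) - P(A∩B)
= 25/29 + 3/29 - 2/29 = 26/29

26/29


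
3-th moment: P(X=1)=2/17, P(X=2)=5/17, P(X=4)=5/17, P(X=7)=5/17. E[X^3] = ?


E[X^3] = sum(x^3 * P(x))
= 1*2/17 + 8*5/17 + 64*5/17 + 343*5/17
= 2077/17

2077/17


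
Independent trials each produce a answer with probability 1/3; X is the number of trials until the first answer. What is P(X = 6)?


P(X=6) = (1-p)^5 * p = (2/3)^5 * 1/3
= 32/243 * 1/3 = 32/729

32/729


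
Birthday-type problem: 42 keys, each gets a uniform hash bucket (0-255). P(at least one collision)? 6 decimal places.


P(all different) = prod((256-i)/256 for i=0..41) = 0.028400
P(at least one match) = 1 - 0.028400 = 0.971600

0.971600


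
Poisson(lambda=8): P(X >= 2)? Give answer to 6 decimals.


P(X>=2) = 1 - P(X<=1) = 1 - (e^(-8)*8^0/0! + e^(-8)*8^1/1!)
≈ 1 - (0.0003354626 + 0.0026837010)
= 1 - 0.0030191636 = 0.9969808364
≈ 0.996981

0.996981


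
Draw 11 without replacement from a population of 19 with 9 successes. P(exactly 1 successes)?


P(X=1) = C(9,1)*C(10,10) / C(19,11)
= 9*1 / 75582
= 9/75582 = 1/8398

1/8398


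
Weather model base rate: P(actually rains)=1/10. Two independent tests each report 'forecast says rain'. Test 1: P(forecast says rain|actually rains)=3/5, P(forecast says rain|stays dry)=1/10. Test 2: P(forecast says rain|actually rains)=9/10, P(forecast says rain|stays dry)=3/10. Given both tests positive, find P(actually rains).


After test 1: P(+) = 3/5*1/10 + 1/10*9/10 = 3/20
P(B|+) = (3/50)/(3/20) = 2/5
After test 2 (use post1 as new prior): P(+) = 9/10*2/5 + 3/10*3/5 = 27/50
P(B|+,+) = (9/25)/(27/50) = 2/3

2/3


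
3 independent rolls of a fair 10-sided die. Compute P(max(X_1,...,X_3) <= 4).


P(max <= 4) = P(all X_i <= 4) = (P(X_1 <= 4))^3
= (4/10)^3 = (2/5)^3 = 8/125

8/125


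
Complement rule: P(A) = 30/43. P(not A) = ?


P(A') = 1 - P(A) = 1 - 30/43 = 13/43

13/43


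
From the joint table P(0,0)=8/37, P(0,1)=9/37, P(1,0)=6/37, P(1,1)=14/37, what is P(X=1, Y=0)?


Read from table: P(X=1, Y=0) = 6/37

6/37


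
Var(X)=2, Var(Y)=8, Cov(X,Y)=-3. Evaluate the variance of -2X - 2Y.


Var(-2X - 2Y) = (-2)^2*Var(X) + (-2)^2*Var(Y) + 2*(-2)*(-2)*Cov(X,Y)
= 4*2 + 4*8 + 8*(-3)
= 8 + 32 - 24 = 16

16


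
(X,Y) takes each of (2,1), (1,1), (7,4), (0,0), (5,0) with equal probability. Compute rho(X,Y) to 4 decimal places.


Cov(X,Y) = 2.6000, Var(X) = 6.8000, Var(Y) = 2.1600
rho = Cov/(sqrt(VarX)*sqrt(VarY)) = 0.6784

0.6784


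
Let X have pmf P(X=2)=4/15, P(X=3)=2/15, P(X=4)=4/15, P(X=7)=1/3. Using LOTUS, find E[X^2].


E[X^2] = sum(g(x)*P(x))
= 4*4/15 + 9*2/15 + 16*4/15 + 49*1/3
= 343/15

343/15


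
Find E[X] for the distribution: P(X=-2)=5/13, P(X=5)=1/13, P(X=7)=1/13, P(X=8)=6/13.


E[X] = sum(x * P(x))
= -2*5/13 + 5*1/13 + 7*1/13 + 8*6/13
= 50/13

50/13


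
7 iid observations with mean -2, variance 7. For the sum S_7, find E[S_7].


E[S_n] = n*E[X_1] = 7*-2 = -14

-14


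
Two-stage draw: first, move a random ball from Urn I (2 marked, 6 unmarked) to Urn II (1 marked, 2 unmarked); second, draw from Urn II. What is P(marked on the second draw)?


P(transfer marked) = 2/8 = 1/4; P(transfer unmarked) = 3/4
If marked transferred: Urn II has 2 marked of 4, so P(marked|marked moved) = 1/2
If unmarked transferred: Urn II has 1 marked of 4, so P(marked|unmarked moved) = 1/4
By total probability: P(marked) = 1/4*1/2 + 3/4*1/4 = 5/16

5/16


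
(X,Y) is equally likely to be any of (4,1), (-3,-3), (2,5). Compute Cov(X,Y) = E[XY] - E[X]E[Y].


E[X]=1, E[Y]=1, E[XY]=23/3
Cov(X,Y) = E[XY] - E[X]E[Y] = 23/3 - 1*1 = 20/3

20/3


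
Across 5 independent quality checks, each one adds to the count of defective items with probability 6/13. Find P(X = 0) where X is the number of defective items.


P(X=0) = C(5,0) * p^0 * (1-p)^5
= 1 * 1 * 16807/371293
= 16807/371293

16807/371293


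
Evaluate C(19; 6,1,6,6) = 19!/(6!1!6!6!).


19! = 121645100408832000
Denominator: 6!=720 * 1!=1 * 6!=720 * 6!=720
Coefficient = 121645100408832000 / 373248000 = 325909584

325909584


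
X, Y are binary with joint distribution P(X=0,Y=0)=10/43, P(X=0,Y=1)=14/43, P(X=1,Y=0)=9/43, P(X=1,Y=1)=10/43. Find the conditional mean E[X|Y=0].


P(Y=0) = 19/43
E[X|Y=0] = (0*10 + 1*9)/19 = 9/19

9/19


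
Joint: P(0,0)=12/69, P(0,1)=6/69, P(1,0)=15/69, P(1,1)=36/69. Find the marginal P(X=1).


P(X=1) = P(1,0)+P(1,1) = 15/69 + 36/69 = 51/69 = 17/23

17/23


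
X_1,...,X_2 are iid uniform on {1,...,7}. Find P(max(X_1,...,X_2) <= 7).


P(max <= 7) = P(all X_i <= 7) = (P(X_1 <= 7))^2
= (7/7)^2 = 1^2 = 1

1


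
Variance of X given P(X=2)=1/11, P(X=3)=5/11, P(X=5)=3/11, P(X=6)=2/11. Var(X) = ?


E[X] = 4, E[X^2] = 196/11
Var(X) = E[X^2] - (E[X])^2 = 196/11 - (4)^2 = 20/11

20/11


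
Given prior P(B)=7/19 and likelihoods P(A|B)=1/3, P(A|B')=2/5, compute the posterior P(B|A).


P(A) = P(A|B)P(B) + P(A|B')P(B') = 1/3*7/19 + 2/5*12/19 = 107/285
P(B|A) = P(A|B)P(B)/P(A) = (7/57)/(107/285) = 35/107

35/107


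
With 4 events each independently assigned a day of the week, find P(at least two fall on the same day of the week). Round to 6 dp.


P(all different) = prod((7-i)/7 for i=0..3) = 0.349854
P(at least one match) = 1 - 0.349854 = 0.650146

0.650146


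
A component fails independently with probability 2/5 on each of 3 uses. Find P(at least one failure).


P(at least one) = 1 - P(none)
P(none) = (1 - 2/5)^3 = (3/5)^3 = 27/125
P(at least one) = 1 - 27/125 = 98/125

98/125


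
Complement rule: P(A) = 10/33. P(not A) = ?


P(A') = 1 - P(A) = 1 - 10/33 = 23/33

23/33


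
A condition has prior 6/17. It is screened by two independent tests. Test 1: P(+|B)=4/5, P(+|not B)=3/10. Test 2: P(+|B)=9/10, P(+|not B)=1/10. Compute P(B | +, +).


After test 1: P(+) = 4/5*6/17 + 3/10*11/17 = 81/170
P(B|+) = (24/85)/(81/170) = 16/27
After test 2 (use post1 as new prior): P(+) = 9/10*16/27 + 1/10*11/27 = 31/54
P(B|+,+) = (8/15)/(31/54) = 144/155

144/155


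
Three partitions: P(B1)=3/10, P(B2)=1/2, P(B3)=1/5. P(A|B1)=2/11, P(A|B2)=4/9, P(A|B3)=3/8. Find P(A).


P(A) = P(A|B1)P(B1) + P(A|B2)P(B2) + P(A|B3)P(B3)
= 2/11*3/10 + 4/9*1/2 + 3/8*1/5
= 3/55 + 2/9 + 3/40 = 1393/3960

1393/3960


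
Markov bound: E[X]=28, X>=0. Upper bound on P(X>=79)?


Markov: P(X >= a) <= E[X]/a
P(X >= 79) <= 28/79

28/79


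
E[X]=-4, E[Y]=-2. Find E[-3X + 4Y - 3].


E[-3X + 4Y - 3] = -3*E[X] + 4*E[Y] - 3
= (-3)*(-4) + (4)*(-2) + (-3)
= 12 - 8 - 3 = 1

1


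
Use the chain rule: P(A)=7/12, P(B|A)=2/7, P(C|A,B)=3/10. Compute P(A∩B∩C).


P(A∩B∩C) = P(A) * P(B|A) * P(C|A∩B)
= 7/12 * 2/7 * 3/10
= 1/6 * 3/10 = 1/20

1/20


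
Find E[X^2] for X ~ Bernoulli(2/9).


For Bernoulli: X in {0,1}
E[X^2] = 0^2*(1-2/9) + 1^2*2/9 = 2/9

2/9


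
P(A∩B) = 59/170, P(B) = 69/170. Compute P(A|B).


P(A|B) = P(A∩B)/P(B) = (59/170)/(69/170) = 59/69

59/69


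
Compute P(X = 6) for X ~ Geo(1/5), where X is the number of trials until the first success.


P(X=6) = (1-p)^5 * p = (4/5)^5 * 1/5
= 1024/3125 * 1/5 = 1024/15625

1024/15625


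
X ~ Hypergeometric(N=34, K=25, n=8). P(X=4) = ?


P(X=4) = C(25,4)*C(9,4) / C(34,8)
= 12650*126 / 18156204
= 1593900/18156204 = 4025/45849

4025/45849


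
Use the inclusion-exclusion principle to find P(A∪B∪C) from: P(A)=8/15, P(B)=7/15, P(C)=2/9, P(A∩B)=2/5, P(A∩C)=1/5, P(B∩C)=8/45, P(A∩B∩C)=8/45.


P(A∪B∪C) = P(A)+P(B)+P(C) - P(AB)-P(AC)-P(BC) + P(ABC)
= 8/15+7/15+2/9 - 2/5-1/5-8/45 + 8/45
= 28/45

28/45


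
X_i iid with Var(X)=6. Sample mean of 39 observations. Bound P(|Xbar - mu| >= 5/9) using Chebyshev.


Var(Xbar) = Var(X)/n = 6/39
Chebyshev: P(|Xbar-mu| >= 5/9) <= Var(Xbar)/(5/9)^2 = (2/13)/(25/81) = 162/325

162/325


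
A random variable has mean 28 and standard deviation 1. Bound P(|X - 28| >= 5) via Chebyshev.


k = 5/1 = 5
Chebyshev: P(|X-mu| >= k*sigma) <= 1/k^2 = 1/5^2 = 1/25

1/25


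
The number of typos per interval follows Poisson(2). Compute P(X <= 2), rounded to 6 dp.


P(X<=2) = e^(-2)*2^0/0! + e^(-2)*2^1/1! + e^(-2)*2^2/2!
≈ 0.1353352832 + 0.2706705665 + 0.2706705665
= 0.6766764162
≈ 0.676676

0.676676


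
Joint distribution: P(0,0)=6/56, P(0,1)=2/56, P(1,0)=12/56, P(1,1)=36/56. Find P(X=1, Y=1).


Read from table: P(X=1, Y=1) = 36/56 = 9/14

9/14


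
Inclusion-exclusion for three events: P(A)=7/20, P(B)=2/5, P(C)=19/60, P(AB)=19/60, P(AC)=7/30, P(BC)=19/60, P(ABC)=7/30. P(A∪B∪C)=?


P(A∪B∪C) = P(A)+P(B)+P(C) - P(AB)-P(AC)-P(BC) + P(ABC)
= 7/20+2/5+19/60 - 19/60-7/30-19/60 + 7/30
= 13/30

13/30


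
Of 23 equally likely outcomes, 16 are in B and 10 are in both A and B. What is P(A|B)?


P(A|B) = P(A∩B)/P(B) = (10/23)/(16/23) = 10/16 = 5/8

5/8


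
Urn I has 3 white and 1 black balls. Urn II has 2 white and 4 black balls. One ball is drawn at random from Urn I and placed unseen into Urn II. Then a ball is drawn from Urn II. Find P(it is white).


P(transfer white) = 3/4; P(transfer black) = 1/4
If white transferred: Urn II has 3 white of 7, so P(white|white moved) = 3/7
If black transferred: Urn II has 2 white of 7, so P(white|black moved) = 2/7
By total probability: P(white) = 3/4*3/7 + 1/4*2/7 = 11/28

11/28


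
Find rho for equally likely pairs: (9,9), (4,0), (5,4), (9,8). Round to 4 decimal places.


Cov(X,Y) = 7.8125, Var(X) = 5.1875, Var(Y) = 12.6875
rho = Cov/(sqrt(VarX)*sqrt(VarY)) = 0.9630

0.9630


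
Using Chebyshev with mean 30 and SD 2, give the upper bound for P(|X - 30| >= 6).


k = 6/2 = 3
Chebyshev: P(|X-mu| >= k*sigma) <= 1/k^2 = 1/3^2 = 1/9

1/9


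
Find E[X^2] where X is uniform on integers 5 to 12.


E[X^2] = (1/8) * sum(x^2 for x=5..12)
= 620/8 = 155/2

155/2


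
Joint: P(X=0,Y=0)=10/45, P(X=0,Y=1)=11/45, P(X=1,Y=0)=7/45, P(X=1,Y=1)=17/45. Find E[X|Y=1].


P(Y=1) = 28/45
E[X|Y=1] = (0*11 + 1*17)/28 = 17/28

17/28


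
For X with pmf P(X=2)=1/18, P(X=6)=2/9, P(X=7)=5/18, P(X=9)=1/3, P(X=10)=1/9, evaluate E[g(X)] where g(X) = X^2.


E[X^2] = sum(g(x)*P(x))
= 4*1/18 + 36*2/9 + 49*5/18 + 81*1/3 + 100*1/9
= 1079/18

1079/18


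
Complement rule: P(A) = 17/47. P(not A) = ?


P(A') = 1 - P(A) = 1 - 17/47 = 30/47

30/47


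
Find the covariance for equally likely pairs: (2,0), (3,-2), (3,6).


E[X]=8/3, E[Y]=4/3, E[XY]=4
Cov(X,Y) = E[XY] - E[X]E[Y] = 4 - 8/3*4/3 = 4/9

4/9


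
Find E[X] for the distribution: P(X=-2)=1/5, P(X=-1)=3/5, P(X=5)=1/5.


E[X] = sum(x * P(x))
= -2*1/5 - 1*3/5 + 5*1/5
= 0

0


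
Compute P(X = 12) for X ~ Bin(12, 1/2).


P(X=12) = C(12,12) * p^12 * (1-p)^0
= 1 * 1/4096 * 1
= 1/4096

1/4096


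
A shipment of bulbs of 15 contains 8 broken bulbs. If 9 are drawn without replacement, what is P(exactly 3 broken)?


P(X=3) = C(8,3)*C(7,6) / C(15,9)
= 56*7 / 5005
= 392/5005 = 56/715

56/715


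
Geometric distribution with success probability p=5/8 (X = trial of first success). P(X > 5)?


P(X > 5) = P(first 5 trials all fail) = (1-p)^5 = (3/8)^5 = 243/32768

243/32768


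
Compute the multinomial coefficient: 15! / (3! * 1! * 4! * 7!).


15! = 1307674368000
Denominator: 3!=6 * 1!=1 * 4!=24 * 7!=5040
Coefficient = 1307674368000 / 725760 = 1801800

1801800


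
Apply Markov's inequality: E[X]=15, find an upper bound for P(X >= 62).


Markov: P(X >= a) <= E[X]/a
P(X >= 62) <= 15/62

15/62


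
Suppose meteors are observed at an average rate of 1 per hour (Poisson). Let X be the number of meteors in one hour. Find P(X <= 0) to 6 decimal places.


P(X<=0) = e^(-1)*1^0/0!
≈ 0.3678794412
≈ 0.367879

0.367879


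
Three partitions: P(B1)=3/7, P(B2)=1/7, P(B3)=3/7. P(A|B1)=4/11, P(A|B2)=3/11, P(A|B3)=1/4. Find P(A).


P(A) = P(A|B1)P(B1) + P(A|B2)P(B2) + P(A|B3)P(B3)
= 4/11*3/7 + 3/11*1/7 + 1/4*3/7
= 12/77 + 3/77 + 3/28 = 93/308

93/308


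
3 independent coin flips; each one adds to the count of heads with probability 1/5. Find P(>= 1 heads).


P(at least one) = 1 - P(none)
P(none) = (1 - 1/5)^3 = (4/5)^3 = 64/125
P(at least one) = 1 - 64/125 = 61/125

61/125


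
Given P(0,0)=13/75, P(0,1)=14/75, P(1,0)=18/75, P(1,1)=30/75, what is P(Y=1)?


P(Y=1) = P(0,1)+P(1,1) = 14/75 + 30/75 = 44/75

44/75


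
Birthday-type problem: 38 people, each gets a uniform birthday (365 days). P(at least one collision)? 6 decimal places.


P(all different) = prod((365-i)/365 for i=0..37) = 0.135932
P(at least one match) = 1 - 0.135932 = 0.864068

0.864068


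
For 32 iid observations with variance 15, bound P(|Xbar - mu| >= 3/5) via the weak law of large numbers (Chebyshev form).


Var(Xbar) = Var(X)/n = 15/32
Chebyshev: P(|Xbar-mu| >= 3/5) <= Var(Xbar)/(3/5)^2 = (15/32)/(9/25) = 125/96
Bound exceeds 1, so trivial bound: 1

1


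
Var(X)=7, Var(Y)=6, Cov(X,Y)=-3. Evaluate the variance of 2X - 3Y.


Var(2X - 3Y) = 2^2*Var(X) + (-3)^2*Var(Y) + 2*2*(-3)*Cov(X,Y)
= 4*7 + 9*6 - 12*(-3)
= 28 + 54 + 36 = 118

118


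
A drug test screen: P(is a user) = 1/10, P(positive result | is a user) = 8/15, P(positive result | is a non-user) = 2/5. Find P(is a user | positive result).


P(A) = P(A|B)P(B) + P(A|B')P(B') = 8/15*1/10 + 2/5*9/10 = 31/75
P(B|A) = P(A|B)P(B)/P(A) = (4/75)/(31/75) = 4/31

4/31


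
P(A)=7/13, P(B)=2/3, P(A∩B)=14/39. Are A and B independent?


P(A)*P(B) = 7/13*2/3 = 14/39
P(A∩B) = 14/39, which equals P(A)P(B), so independent

Yes, A and B are independent


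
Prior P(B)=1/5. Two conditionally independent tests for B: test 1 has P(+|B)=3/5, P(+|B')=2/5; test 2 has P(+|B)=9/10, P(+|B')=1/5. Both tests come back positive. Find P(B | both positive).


After test 1: P(+) = 3/5*1/5 + 2/5*4/5 = 11/25
P(B|+) = (3/25)/(11/25) = 3/11
After test 2 (use post1 as new prior): P(+) = 9/10*3/11 + 1/5*8/11 = 43/110
P(B|+,+) = (27/110)/(43/110) = 27/43

27/43


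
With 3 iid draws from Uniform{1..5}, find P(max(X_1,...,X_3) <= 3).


P(max <= 3) = P(all X_i <= 3) = (P(X_1 <= 3))^3
= (3/5)^3 = 27/125

27/125


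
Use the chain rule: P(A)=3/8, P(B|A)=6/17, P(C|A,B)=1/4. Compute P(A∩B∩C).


P(A∩B∩C) = P(A) * P(B|A) * P(C|A∩B)
= 3/8 * 6/17 * 1/4
= 9/68 * 1/4 = 9/272

9/272


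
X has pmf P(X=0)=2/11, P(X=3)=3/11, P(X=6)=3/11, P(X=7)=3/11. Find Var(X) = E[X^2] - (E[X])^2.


E[X] = 48/11, E[X^2] = 282/11
Var(X) = E[X^2] - (E[X])^2 = 282/11 - (48/11)^2 = 798/121

798/121


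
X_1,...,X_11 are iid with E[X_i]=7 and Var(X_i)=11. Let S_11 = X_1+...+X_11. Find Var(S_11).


By independence, Var(S_n) = n*Var(X_1) = 11*11 = 121

121


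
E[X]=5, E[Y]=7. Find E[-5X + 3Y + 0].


E[-5X + 3Y + 0] = -5*E[X] + 3*E[Y] + 0
= (-5)*(5) + (3)*(7) + (0)
= -25 + 21 + 0 = -4

-4


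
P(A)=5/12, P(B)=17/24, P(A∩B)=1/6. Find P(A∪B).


P(A∪B) = P(A) + P(B) - P(A∩B)
= 5/12 + 17/24 - 1/6 = 23/24

23/24


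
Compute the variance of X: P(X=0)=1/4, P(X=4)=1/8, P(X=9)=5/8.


E[X] = 49/8, E[X^2] = 421/8
Var(X) = E[X^2] - (E[X])^2 = 421/8 - (49/8)^2 = 967/64

967/64


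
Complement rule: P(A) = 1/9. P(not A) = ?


P(A') = 1 - P(A) = 1 - 1/9 = 8/9

8/9


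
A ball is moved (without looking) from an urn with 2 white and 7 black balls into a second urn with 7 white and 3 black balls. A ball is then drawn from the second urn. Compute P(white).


P(transfer white) = 2/9; P(transfer black) = 7/9
If white transferred: Urn II has 8 white of 11, so P(white|white moved) = 8/11
If black transferred: Urn II has 7 white of 11, so P(white|black moved) = 7/11
By total probability: P(white) = 2/9*8/11 + 7/9*7/11 = 65/99

65/99


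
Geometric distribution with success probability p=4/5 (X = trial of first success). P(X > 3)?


P(X > 3) = P(first 3 trials all fail) = (1-p)^3 = (1/5)^3 = 1/125

1/125


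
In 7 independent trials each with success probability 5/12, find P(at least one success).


P(at least one) = 1 - P(none)
P(none) = (1 - 5/12)^7 = (7/12)^7 = 823543/35831808
P(at least one) = 1 - 823543/35831808 = 35008265/35831808

35008265/35831808


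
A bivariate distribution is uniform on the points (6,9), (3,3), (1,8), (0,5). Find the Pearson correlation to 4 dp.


Cov(X,Y) = 2.1250, Var(X) = 5.2500, Var(Y) = 5.6875
rho = Cov/(sqrt(VarX)*sqrt(VarY)) = 0.3889

0.3889


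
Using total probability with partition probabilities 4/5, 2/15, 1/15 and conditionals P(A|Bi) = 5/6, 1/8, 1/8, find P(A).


P(A) = P(A|B1)P(B1) + P(A|B2)P(B2) + P(A|B3)P(B3)
= 5/6*4/5 + 1/8*2/15 + 1/8*1/15
= 2/3 + 1/60 + 1/120 = 83/120

83/120


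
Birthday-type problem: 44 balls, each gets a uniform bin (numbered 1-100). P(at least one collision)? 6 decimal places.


P(all different) = prod((100-i)/100 for i=0..43) = 0.000013
P(at least one match) = 1 - 0.000013 = 0.999987

0.999987


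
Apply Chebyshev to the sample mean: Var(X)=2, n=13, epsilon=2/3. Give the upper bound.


Var(Xbar) = Var(X)/n = 2/13
Chebyshev: P(|Xbar-mu| >= 2/3) <= Var(Xbar)/(2/3)^2 = (2/13)/(4/9) = 9/26

9/26


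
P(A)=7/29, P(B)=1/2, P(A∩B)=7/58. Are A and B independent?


P(A)*P(B) = 7/29*1/2 = 7/58
P(A∩B) = 7/58, which equals P(A)P(B), so independent

Yes, A and B are independent


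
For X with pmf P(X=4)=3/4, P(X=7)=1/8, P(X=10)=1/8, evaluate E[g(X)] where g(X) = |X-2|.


E[|X-2|] = sum(g(x)*P(x))
= 2*3/4 + 5*1/8 + 8*1/8
= 25/8

25/8


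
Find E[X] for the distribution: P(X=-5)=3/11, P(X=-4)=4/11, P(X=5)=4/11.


E[X] = sum(x * P(x))
= -5*3/11 - 4*4/11 + 5*4/11
= -1

-1


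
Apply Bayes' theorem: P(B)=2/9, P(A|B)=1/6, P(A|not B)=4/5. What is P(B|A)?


P(A) = P(A|B)P(B) + P(A|B')P(B') = 1/6*2/9 + 4/5*7/9 = 89/135
P(B|A) = P(A|B)P(B)/P(A) = (1/27)/(89/135) = 5/89

5/89


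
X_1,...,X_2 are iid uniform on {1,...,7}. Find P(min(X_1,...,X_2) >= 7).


P(min >= 7) = P(all X_i >= 7) = (P(X_1 >= 7))^2
= (1/7)^2 = 1/49

1/49


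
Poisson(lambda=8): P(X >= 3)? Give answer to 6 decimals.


P(X>=3) = 1 - P(X<=2) = 1 - (e^(-8)*8^0/0! + e^(-8)*8^1/1! + e^(-8)*8^2/2!)
≈ 1 - (0.0003354626 + 0.0026837010 + 0.0107348041)
= 1 - 0.0137539677 = 0.9862460323
≈ 0.986246

0.986246


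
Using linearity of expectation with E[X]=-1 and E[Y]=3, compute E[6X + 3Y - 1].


E[6X + 3Y - 1] = 6*E[X] + 3*E[Y] - 1
= (6)*(-1) + (3)*(3) + (-1)
= -6 + 9 - 1 = 2

2


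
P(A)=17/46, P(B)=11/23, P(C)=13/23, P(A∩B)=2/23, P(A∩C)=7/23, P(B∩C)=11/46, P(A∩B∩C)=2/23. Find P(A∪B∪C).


P(A∪B∪C) = P(A)+P(B)+P(C) - P(AB)-P(AC)-P(BC) + P(ABC)
= 17/46+11/23+13/23 - 2/23-7/23-11/46 + 2/23
= 20/23

20/23


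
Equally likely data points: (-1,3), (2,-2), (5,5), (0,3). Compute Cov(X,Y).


E[X]=3/2, E[Y]=9/4, E[XY]=9/2
Cov(X,Y) = E[XY] - E[X]E[Y] = 9/2 - 3/2*9/4 = 9/8

9/8


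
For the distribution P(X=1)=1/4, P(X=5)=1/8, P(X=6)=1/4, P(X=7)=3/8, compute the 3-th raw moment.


E[X^3] = sum(x^3 * P(x))
= 1*1/4 + 125*1/8 + 216*1/4 + 343*3/8
= 397/2

397/2


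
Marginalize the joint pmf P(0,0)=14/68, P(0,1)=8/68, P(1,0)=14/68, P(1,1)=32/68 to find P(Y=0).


P(Y=0) = P(0,0)+P(1,0) = 14/68 + 14/68 = 28/68 = 7/17

7/17


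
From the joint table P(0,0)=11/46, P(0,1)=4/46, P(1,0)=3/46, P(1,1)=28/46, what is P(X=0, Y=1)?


Read from table: P(X=0, Y=1) = 4/46 = 2/23

2/23


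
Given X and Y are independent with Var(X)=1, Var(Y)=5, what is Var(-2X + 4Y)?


Independence => Cov(X,Y)=0
Var(-2X + 4Y) = (-2)^2*Var(X) + 4^2*Var(Y)
= 4*1 + 16*5 = 84

84


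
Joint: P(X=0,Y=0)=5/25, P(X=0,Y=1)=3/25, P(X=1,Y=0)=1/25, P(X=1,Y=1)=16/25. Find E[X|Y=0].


P(Y=0) = 6/25
E[X|Y=0] = (0*5 + 1*1)/6 = 1/6

1/6


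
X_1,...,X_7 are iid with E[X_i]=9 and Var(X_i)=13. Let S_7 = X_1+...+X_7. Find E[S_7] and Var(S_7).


E[S_n] = n*mu = 7*9 = 63
Var(S_n) = n*sigma^2 = 7*13 = 91

E[S_7]=63, Var(S_7)=91


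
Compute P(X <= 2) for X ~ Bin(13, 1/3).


P(X<=2) = P(X=0) + P(X=1) + P(X=2)
= 8192/1594323 + 53248/1594323 + 53248/531441
= 8192/59049

8192/59049


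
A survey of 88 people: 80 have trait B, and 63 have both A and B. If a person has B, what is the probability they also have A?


P(A|B) = P(A∩B)/P(B) = (63/88)/(80/88) = 63/80

63/80


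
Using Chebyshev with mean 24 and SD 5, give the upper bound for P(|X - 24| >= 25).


k = 25/5 = 5
Chebyshev: P(|X-mu| >= k*sigma) <= 1/k^2 = 1/5^2 = 1/25

1/25


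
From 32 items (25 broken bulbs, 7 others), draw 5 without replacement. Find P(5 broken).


P(X=5) = C(25,5)*C(7,0) / C(32,5)
= 53130*1 / 201376
= 53130/201376 = 3795/14384

3795/14384


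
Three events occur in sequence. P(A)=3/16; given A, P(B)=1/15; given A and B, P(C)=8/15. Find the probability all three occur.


P(A∩B∩C) = P(A) * P(B|A) * P(C|A∩B)
= 3/16 * 1/15 * 8/15
= 1/80 * 8/15 = 1/150

1/150


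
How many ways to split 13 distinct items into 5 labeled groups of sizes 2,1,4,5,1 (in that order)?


13! = 6227020800
Denominator: 2!=2 * 1!=1 * 4!=24 * 5!=120 * 1!=1
Coefficient = 6227020800 / 5760 = 1081080

1081080


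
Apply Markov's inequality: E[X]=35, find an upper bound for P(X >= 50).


Markov: P(X >= a) <= E[X]/a
P(X >= 50) <= 35/50 = 7/10

7/10


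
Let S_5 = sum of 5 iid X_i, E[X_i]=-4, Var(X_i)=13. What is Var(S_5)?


By independence, Var(S_n) = n*Var(X_1) = 5*13 = 65

65


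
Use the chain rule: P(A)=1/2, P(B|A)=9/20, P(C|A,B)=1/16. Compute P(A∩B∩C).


P(A∩B∩C) = P(A) * P(B|A) * P(C|A∩B)
= 1/2 * 9/20 * 1/16
= 9/40 * 1/16 = 9/640

9/640


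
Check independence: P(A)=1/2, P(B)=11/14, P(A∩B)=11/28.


P(A)*P(B) = 1/2*11/14 = 11/28
P(A∩B) = 11/28, which equals P(A)P(B), so independent

Yes, A and B are independent


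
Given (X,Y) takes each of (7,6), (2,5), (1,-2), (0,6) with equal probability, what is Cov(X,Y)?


E[X]=5/2, E[Y]=15/4, E[XY]=25/2
Cov(X,Y) = E[XY] - E[X]E[Y] = 25/2 - 5/2*15/4 = 25/8

25/8


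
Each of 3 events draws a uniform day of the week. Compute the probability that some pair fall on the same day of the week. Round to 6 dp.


P(all different) = prod((7-i)/7 for i=0..2) = 0.612245
P(at least one match) = 1 - 0.612245 = 0.387755

0.387755


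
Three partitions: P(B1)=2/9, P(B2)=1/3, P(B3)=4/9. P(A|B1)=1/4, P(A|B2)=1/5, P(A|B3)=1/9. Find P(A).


P(A) = P(A|B1)P(B1) + P(A|B2)P(B2) + P(A|B3)P(B3)
= 1/4*2/9 + 1/5*1/3 + 1/9*4/9
= 1/18 + 1/15 + 4/81 = 139/810

139/810


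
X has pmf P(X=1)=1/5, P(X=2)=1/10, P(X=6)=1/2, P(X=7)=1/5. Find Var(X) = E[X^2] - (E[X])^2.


E[X] = 24/5, E[X^2] = 142/5
Var(X) = E[X^2] - (E[X])^2 = 142/5 - (24/5)^2 = 134/25

134/25


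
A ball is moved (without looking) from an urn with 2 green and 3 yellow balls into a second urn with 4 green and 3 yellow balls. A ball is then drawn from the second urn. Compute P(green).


P(transfer green) = 2/5; P(transfer yellow) = 3/5
If green transferred: Urn II has 5 green of 8, so P(green|green moved) = 5/8
If yellow transferred: Urn II has 4 green of 8, so P(green|yellow moved) = 1/2
By total probability: P(green) = 2/5*5/8 + 3/5*1/2 = 11/20

11/20


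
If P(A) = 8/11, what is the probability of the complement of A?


P(A') = 1 - P(A) = 1 - 8/11 = 3/11

3/11


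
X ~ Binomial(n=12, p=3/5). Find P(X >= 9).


P(X>=9) = P(X=9) + P(X=10) + P(X=11) + P(X=12)
= 6928416/48828125 + 15588936/244140625 + 4251528/244140625 + 531441/244140625
= 11002797/48828125

11002797/48828125


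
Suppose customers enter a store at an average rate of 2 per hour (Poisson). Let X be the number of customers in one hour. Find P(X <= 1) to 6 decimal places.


P(X<=1) = e^(-2)*2^0/0! + e^(-2)*2^1/1!
≈ 0.1353352832 + 0.2706705665
= 0.4060058497
≈ 0.406006

0.406006


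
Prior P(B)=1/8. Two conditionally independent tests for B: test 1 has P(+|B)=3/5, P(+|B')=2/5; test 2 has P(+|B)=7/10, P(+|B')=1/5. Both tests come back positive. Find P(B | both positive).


After test 1: P(+) = 3/5*1/8 + 2/5*7/8 = 17/40
P(B|+) = (3/40)/(17/40) = 3/17
After test 2 (use post1 as new prior): P(+) = 7/10*3/17 + 1/5*14/17 = 49/170
P(B|+,+) = (21/170)/(49/170) = 3/7

3/7


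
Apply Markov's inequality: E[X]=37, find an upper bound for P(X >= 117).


Markov: P(X >= a) <= E[X]/a
P(X >= 117) <= 37/117

37/117


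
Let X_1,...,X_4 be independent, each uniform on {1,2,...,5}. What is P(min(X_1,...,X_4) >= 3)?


P(min >= 3) = P(all X_i >= 3) = (P(X_1 >= 3))^4
= (3/5)^4 = 81/625

81/625


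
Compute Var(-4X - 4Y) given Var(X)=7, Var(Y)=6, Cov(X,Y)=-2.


Var(-4X - 4Y) = (-4)^2*Var(X) + (-4)^2*Var(Y) + 2*(-4)*(-4)*Cov(X,Y)
= 16*7 + 16*6 + 32*(-2)
= 112 + 96 - 64 = 144

144


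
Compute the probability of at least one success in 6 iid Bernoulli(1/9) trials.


P(at least one) = 1 - P(none)
P(none) = (1 - 1/9)^6 = (8/9)^6 = 262144/531441
P(at least one) = 1 - 262144/531441 = 269297/531441

269297/531441


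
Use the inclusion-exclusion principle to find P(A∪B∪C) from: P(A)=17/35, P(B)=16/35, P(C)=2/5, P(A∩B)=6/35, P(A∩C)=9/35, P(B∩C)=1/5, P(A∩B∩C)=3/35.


P(A∪B∪C) = P(A)+P(B)+P(C) - P(AB)-P(AC)-P(BC) + P(ABC)
= 17/35+16/35+2/5 - 6/35-9/35-1/5 + 3/35
= 4/5

4/5


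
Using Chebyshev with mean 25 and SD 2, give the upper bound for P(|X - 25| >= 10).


k = 10/2 = 5
Chebyshev: P(|X-mu| >= k*sigma) <= 1/k^2 = 1/5^2 = 1/25

1/25


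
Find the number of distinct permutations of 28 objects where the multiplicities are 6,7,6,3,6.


28! = 304888344611713860501504000000
Denominator: 6!=720 * 7!=5040 * 6!=720 * 3!=6 * 6!=720
Coefficient = 304888344611713860501504000000 / 11287019520000 = 27012298868755200

27012298868755200


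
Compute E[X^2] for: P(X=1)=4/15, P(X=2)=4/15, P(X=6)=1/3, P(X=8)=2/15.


E[X^2] = sum(x^2 * P(x))
= 1*4/15 + 4*4/15 + 36*1/3 + 64*2/15
= 328/15

328/15


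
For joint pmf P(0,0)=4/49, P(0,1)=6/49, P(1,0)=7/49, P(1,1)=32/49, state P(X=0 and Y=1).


Read from table: P(X=0, Y=1) = 6/49

6/49


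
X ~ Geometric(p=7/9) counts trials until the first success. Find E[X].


For geometric (trials until first success), E[X] = 1/p = 1/(7/9) = 9/7

9/7


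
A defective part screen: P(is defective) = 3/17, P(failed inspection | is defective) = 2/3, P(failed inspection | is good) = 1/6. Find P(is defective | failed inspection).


P(A) = P(A|B)P(B) + P(A|B')P(B') = 2/3*3/17 + 1/6*14/17 = 13/51
P(B|A) = P(A|B)P(B)/P(A) = (2/17)/(13/51) = 6/13

6/13


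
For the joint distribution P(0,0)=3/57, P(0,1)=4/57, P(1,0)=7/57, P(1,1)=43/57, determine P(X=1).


P(X=1) = P(1,0)+P(1,1) = 7/57 + 43/57 = 50/57

50/57


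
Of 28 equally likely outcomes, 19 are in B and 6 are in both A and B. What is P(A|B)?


P(A|B) = P(A∩B)/P(B) = (6/28)/(19/28) = 6/19

6/19


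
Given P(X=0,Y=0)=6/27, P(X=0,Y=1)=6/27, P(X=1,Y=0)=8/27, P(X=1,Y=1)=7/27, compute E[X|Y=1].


P(Y=1) = 13/27
E[X|Y=1] = (0*6 + 1*7)/13 = 7/13

7/13


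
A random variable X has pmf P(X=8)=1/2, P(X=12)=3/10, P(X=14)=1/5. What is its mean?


E[X] = sum(x * P(x))
= 8*1/2 + 12*3/10 + 14*1/5
= 52/5

52/5


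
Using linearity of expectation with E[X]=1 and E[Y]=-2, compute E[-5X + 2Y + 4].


E[-5X + 2Y + 4] = -5*E[X] + 2*E[Y] + 4
= (-5)*(1) + (2)*(-2) + (4)
= -5 - 4 + 4 = -5

-5


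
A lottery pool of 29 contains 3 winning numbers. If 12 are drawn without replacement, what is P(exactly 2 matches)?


P(X=2) = C(3,2)*C(26,10) / C(29,12)
= 3*5311735 / 51895935
= 15935205/51895935 = 187/609

187/609


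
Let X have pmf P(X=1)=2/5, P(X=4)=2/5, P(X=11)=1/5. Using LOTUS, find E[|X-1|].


E[|X-1|] = sum(g(x)*P(x))
= 0*2/5 + 3*2/5 + 10*1/5
= 16/5

16/5


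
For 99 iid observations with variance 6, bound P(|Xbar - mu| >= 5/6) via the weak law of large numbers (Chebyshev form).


Var(Xbar) = Var(X)/n = 6/99
Chebyshev: P(|Xbar-mu| >= 5/6) <= Var(Xbar)/(5/6)^2 = (2/33)/(25/36) = 24/275

24/275
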